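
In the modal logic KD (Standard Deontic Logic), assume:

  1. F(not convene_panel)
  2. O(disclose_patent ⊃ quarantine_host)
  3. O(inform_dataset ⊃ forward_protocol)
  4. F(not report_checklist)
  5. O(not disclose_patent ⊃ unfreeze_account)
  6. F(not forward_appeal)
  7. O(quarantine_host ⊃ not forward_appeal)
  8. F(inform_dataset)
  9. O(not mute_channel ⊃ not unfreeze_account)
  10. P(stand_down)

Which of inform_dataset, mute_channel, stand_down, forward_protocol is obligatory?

F(not forward_appeal) at premise 6 means O(forward_appeal).
The contrapositive of premise 7 (O(quarantine_host ⊃ not forward_appeal)) is O(forward_appeal ⊃ not quarantine_host), and O(forward_appeal) is already established, so O(not quarantine_host).
The contrapositive of premise 2 (O(disclose_patent ⊃ quarantine_host)) is O(not quarantine_host ⊃ not disclose_patent), and O(not quarantine_host) is already established, so O(not disclose_patent).
Applying K to premise 5 (O(not disclose_patent ⊃ unfreeze_account)) and O(not disclose_patent) yields O(unfreeze_account).
Premise 9 is O(not mute_channel ⊃ not unfreeze_account); contrapositively O(unfreeze_account ⊃ mute_channel). Since O(unfreeze_account) holds, K gives O(mute_channel).
So O(mute_channel) holds — mute_channel is obligatory. None of the other listed options is made obligatory by any chain of premises.

mute_channel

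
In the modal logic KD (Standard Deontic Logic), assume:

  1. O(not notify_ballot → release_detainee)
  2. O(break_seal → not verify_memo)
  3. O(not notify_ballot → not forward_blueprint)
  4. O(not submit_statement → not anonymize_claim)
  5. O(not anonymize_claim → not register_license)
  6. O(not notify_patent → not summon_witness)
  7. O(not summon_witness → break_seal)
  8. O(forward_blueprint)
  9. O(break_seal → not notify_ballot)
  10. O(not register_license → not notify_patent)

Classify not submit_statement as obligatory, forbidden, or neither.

Premise 8 states O(forward_blueprint) outright.
Premise 3 is O(not notify_ballot → not forward_blueprint); contrapositively O(forward_blueprint → notify_ballot). Since O(forward_blueprint) holds, K gives O(notify_ballot).
The contrapositive of premise 9 (O(break_seal → not notify_ballot)) is O(notify_ballot → not break_seal), and O(notify_ballot) is already established, so O(not break_seal).
Premise 7, O(not summon_witness → break_seal), contraposes to O(not break_seal → summon_witness); with O(not break_seal) we get O(summon_witness).
Premise 6 is O(not notify_patent → not summon_witness); contrapositively O(summon_witness → notify_patent). Since O(summon_witness) holds, K gives O(notify_patent).
The contrapositive of premise 10 (O(not register_license → not notify_patent)) is O(notify_patent → register_license), and O(notify_patent) is already established, so O(register_license).
Premise 5, O(not anonymize_claim → not register_license), contraposes to O(register_license → anonymize_claim); with O(register_license) we get O(anonymize_claim).
Premise 4, O(not submit_statement → not anonymize_claim), contraposes to O(anonymize_claim → submit_statement); with O(anonymize_claim) we get O(submit_statement).
Premises 1, 2 do not contribute to this derivation.
Thus O(submit_statement), which is F(not submit_statement): not submit_statement is forbidden.

Forbidden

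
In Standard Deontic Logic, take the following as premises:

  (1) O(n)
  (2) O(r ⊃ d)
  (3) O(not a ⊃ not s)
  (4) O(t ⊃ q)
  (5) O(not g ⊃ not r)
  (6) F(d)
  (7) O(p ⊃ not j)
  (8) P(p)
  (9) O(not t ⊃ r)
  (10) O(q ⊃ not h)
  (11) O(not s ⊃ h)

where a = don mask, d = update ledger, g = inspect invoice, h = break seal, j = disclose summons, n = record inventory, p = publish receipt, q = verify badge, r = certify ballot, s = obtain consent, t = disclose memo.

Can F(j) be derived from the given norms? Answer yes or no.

Premise 7 is O(p ⊃ not j), but O(p) is not derivable from the premises (the permission P(p) asserts only not O(not p), not O(p)), so it does not yield O(not j).
No other premise forces O(not j). An ideal world satisfying every premise can still have j true, so F(j) is not derivable.

No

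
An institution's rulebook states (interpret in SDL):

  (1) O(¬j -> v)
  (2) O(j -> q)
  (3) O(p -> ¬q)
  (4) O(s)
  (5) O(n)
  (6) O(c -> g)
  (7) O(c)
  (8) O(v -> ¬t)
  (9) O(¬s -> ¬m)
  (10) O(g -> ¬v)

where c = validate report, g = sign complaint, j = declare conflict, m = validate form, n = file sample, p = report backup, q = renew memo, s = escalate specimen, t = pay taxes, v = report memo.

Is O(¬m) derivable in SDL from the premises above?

Premise 9 is O(¬s -> ¬m), but O(¬s) is not derivable from the premises, so it does not yield O(¬m).
No other premise forces O(¬m). An ideal world satisfying every premise can still have ¬m false, so O(¬m) is not derivable.

No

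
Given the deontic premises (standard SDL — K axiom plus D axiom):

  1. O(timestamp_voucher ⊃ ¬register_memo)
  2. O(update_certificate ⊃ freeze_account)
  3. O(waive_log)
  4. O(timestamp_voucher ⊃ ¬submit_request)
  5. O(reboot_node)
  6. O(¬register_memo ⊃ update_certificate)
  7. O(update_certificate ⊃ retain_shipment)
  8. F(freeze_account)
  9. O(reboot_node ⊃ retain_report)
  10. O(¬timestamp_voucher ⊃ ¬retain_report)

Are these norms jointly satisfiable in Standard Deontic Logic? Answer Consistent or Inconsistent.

Premise 8 is F(freeze_account), i.e. O(¬freeze_account).
The contrapositive of premise 2 (O(update_certificate ⊃ freeze_account)) is O(¬freeze_account ⊃ ¬update_certificate), and O(¬freeze_account) is already established, so O(¬update_certificate).
Premise 6 is O(¬register_memo ⊃ update_certificate); contrapositively O(¬update_certificate ⊃ register_memo). Since O(¬update_certificate) holds, K gives O(register_memo).
The contrapositive of premise 1 (O(timestamp_voucher ⊃ ¬register_memo)) is O(register_memo ⊃ ¬timestamp_voucher), and O(register_memo) is already established, so O(¬timestamp_voucher).
From O(¬timestamp_voucher) and premise 10, O(¬timestamp_voucher ⊃ ¬retain_report), we obtain O(¬retain_report).
The contrapositive of premise 9 (O(reboot_node ⊃ retain_report)) is O(¬retain_report ⊃ ¬reboot_node), and O(¬retain_report) is already established, so O(¬reboot_node).
However, premise 5 gives O(reboot_node).
We now have both O(¬reboot_node) and O(reboot_node) — reboot_node is simultaneously obligatory and forbidden, violating the D-axiom.

Inconsistent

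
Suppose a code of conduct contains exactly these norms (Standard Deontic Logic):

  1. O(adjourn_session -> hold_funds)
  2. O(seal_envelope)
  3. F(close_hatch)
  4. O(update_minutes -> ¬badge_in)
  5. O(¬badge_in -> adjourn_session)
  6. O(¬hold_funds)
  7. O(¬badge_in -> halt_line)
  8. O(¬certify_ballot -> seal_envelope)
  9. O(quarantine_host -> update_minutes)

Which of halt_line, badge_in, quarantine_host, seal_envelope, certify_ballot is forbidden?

quarantine_host

From premise 6 we have O(¬hold_funds).
Premise 1, O(adjourn_session -> hold_funds), contraposes to O(¬hold_funds -> ¬adjourn_session); with O(¬hold_funds) we get O(¬adjourn_session).
Premise 5, O(¬badge_in -> adjourn_session), contraposes to O(¬adjourn_session -> badge_in); with O(¬adjourn_session) we get O(badge_in).
Premise 4 is O(update_minutes -> ¬badge_in); contrapositively O(badge_in -> ¬update_minutes). Since O(badge_in) holds, K gives O(¬update_minutes).
The contrapositive of premise 9 (O(quarantine_host -> update_minutes)) is O(¬update_minutes -> ¬quarantine_host), and O(¬update_minutes) is already established, so O(¬quarantine_host).
So O(¬quarantine_host) holds, i.e. quarantine_host is forbidden. None of the other listed options is forbidden under the premises.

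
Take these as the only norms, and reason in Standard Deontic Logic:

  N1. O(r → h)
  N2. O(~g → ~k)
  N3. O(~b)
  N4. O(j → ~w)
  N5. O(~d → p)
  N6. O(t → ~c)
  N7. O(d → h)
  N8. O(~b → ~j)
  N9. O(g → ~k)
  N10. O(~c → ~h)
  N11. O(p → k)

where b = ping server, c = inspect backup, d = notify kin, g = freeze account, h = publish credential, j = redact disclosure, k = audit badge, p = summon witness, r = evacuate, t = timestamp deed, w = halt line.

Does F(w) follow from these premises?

Premise 4 is O(j → ~w), but O(j) is not derivable from the premises, so it does not yield O(~w).
No other premise forces O(~w). An ideal world satisfying every premise can still have w true, so F(w) is not derivable.

No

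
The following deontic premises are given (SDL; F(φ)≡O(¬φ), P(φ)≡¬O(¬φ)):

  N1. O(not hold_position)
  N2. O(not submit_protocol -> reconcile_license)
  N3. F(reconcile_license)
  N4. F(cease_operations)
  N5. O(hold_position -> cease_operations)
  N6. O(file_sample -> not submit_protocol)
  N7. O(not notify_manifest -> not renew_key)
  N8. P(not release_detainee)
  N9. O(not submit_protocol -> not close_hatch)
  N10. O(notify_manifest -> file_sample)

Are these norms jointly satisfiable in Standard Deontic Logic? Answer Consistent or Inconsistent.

Premise 5 is O(hold_position -> cease_operations), but O(hold_position) is not derivable from the premises, so it does not yield O(cease_operations).
So O(cease_operations) is not derivable, and the apparent clash with O(not cease_operations) does not arise.
A world satisfying every obligation exists (e.g. cease_operations=false, close_hatch=false, file_sample=false, hold_position=false, notify_manifest=false, reconcile_license=false, release_detainee=false, renew_key=false, submit_protocol=true); no atom is both obligatory and forbidden, so the set is consistent.

Consistent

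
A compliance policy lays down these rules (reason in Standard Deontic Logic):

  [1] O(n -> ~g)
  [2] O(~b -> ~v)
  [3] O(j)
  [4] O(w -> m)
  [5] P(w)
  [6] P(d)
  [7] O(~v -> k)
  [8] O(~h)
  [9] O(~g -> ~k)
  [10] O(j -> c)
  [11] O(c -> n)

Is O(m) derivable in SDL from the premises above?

No

Premise 4 is O(w -> m), but O(w) is not derivable from the premises (the permission P(w) asserts only ~O(~w), not O(w)), so it does not yield O(m).
No other premise forces O(m). An ideal world satisfying every premise can still have m false, so O(m) is not derivable.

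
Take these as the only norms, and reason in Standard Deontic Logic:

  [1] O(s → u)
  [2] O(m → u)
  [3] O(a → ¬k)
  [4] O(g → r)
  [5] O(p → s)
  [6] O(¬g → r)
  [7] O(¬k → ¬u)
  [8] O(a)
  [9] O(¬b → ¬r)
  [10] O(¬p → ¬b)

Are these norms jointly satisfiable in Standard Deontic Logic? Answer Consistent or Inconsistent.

By case analysis on ¬g: premise 6 gives O(¬g → r) and premise 4 gives O(g → r), so O(r) either way.
Premise 9 is O(¬b → ¬r); contrapositively O(r → b). Since O(r) holds, K gives O(b).
Premise 10, O(¬p → ¬b), contraposes to O(b → p); with O(b) we get O(p).
Premise 5 is O(p → s); since O(p), deontic closure gives O(s).
From O(s) and premise 1, O(s → u), we obtain O(u).
Premise 7 is O(¬k → ¬u); contrapositively O(u → k). Since O(u) holds, K gives O(k).
Premise 3, O(a → ¬k), contraposes to O(k → ¬a); with O(k) we get O(¬a).
Yet premise 8 states O(a).
We now have both O(¬a) and O(a) — a is simultaneously obligatory and forbidden, violating the D-axiom.

Inconsistent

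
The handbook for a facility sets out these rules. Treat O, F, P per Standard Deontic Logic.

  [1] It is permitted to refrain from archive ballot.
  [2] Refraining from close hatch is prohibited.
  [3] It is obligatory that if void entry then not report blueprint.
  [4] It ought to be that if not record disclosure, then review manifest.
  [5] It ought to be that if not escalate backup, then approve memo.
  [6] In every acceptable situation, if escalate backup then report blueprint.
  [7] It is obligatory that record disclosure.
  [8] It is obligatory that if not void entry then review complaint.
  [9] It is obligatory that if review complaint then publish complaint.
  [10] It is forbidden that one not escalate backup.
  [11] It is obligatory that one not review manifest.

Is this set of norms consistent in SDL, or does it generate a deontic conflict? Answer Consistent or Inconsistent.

Consistent

Premise 4 is O(¬record_disclosure → review_manifest), but O(¬record_disclosure) is not derivable from the premises, so it does not yield O(review_manifest).
So O(review_manifest) is not derivable, and the apparent clash with O(¬review_manifest) does not arise.
A world satisfying every obligation exists (e.g. approve_memo=false, archive_ballot=false, close_hatch=true, escalate_backup=true, publish_complaint=true, record_disclosure=true, report_blueprint=true, review_complaint=true, review_manifest=false, void_entry=false); no atom is both obligatory and forbidden, so the set is consistent.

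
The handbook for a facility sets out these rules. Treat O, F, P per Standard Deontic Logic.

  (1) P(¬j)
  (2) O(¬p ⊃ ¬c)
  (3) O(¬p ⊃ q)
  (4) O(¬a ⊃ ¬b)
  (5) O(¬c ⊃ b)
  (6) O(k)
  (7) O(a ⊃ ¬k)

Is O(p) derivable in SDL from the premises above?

Premise 6 gives O(k).
The contrapositive of premise 7 (O(a ⊃ ¬k)) is O(k ⊃ ¬a), and O(k) is already established, so O(¬a).
From O(¬a) and premise 4, O(¬a ⊃ ¬b), we obtain O(¬b).
The contrapositive of premise 5 (O(¬c ⊃ b)) is O(¬b ⊃ c), and O(¬b) is already established, so O(c).
Premise 2 is O(¬p ⊃ ¬c); contrapositively O(c ⊃ p). Since O(c) holds, K gives O(p).
Premises 1, 3 do not contribute to this derivation.
So O(p) follows.

Yes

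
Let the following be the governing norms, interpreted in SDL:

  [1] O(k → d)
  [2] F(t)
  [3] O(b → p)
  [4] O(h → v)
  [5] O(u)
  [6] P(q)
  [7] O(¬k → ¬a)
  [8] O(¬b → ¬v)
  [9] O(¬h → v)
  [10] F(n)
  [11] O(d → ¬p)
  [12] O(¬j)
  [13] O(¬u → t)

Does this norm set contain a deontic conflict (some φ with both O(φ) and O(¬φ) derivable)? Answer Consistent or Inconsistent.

Consistent

Premise 13 is O(¬u → t), but O(¬u) is not derivable from the premises, so it does not yield O(t).
So O(t) is not derivable, and the apparent clash with O(¬t) does not arise.
A world satisfying every obligation exists (e.g. a=false, b=true, d=false, h=false, j=false, k=false, n=false, p=true, q=false, t=false, u=true, v=true); no atom is both obligatory and forbidden, so the set is consistent.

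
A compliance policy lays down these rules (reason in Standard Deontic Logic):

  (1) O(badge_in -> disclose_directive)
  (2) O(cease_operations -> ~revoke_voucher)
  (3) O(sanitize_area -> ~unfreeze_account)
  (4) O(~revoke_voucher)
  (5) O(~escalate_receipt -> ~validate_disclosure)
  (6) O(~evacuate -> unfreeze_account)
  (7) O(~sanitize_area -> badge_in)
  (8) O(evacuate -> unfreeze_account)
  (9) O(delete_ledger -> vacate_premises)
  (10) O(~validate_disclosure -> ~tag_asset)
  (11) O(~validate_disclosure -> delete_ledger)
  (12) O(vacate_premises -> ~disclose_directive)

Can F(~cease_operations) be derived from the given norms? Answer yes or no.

Premise 2 is O(cease_operations -> ~revoke_voucher); even if O(~revoke_voucher) held, inferring O(cease_operations) would be affirming the consequent — invalid.
No other premise forces O(cease_operations). An ideal world satisfying every premise can still have ~cease_operations true, so F(~cease_operations) is not derivable.

No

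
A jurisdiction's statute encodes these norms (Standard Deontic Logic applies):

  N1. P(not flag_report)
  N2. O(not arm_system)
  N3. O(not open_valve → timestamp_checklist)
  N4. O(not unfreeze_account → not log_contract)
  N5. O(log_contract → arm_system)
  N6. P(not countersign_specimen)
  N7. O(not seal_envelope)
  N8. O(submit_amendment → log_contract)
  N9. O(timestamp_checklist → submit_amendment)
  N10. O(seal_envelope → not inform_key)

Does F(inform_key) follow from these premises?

No

Premise 10 is O(seal_envelope → not inform_key), but O(seal_envelope) is not derivable from the premises, so it does not yield O(not inform_key).
No other premise forces O(not inform_key). An ideal world satisfying every premise can still have inform_key true, so F(inform_key) is not derivable.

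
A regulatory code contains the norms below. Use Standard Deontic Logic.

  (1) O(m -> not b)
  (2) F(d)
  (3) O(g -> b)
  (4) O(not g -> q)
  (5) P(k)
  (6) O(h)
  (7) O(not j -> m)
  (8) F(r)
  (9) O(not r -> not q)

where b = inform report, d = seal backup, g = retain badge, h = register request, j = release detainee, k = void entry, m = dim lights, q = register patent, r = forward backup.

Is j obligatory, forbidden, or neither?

Premise 8 is F(r), i.e. O(not r).
Applying K to premise 9 (O(not r -> not q)) and O(not r) yields O(not q).
Premise 4, O(not g -> q), contraposes to O(not q -> g); with O(not q) we get O(g).
From O(g) and premise 3, O(g -> b), we obtain O(b).
Premise 1, O(m -> not b), contraposes to O(b -> not m); with O(b) we get O(not m).
Premise 7 is O(not j -> m); contrapositively O(not m -> j). Since O(not m) holds, K gives O(j).
Premises 2, 5, 6 do not contribute to this derivation.
Hence j is obligatory.

Obligatory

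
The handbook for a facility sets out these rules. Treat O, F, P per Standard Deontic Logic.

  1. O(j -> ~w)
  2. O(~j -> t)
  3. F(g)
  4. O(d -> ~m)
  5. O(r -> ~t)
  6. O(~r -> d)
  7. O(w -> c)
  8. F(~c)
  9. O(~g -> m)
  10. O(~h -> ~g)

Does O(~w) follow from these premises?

Yes

Premise 3 is F(g), i.e. O(~g).
With premise 9, O(~g -> m), the K-axiom yields O(m).
Premise 4 is O(d -> ~m); contrapositively O(m -> ~d). Since O(m) holds, K gives O(~d).
Premise 6 is O(~r -> d); contrapositively O(~d -> r). Since O(~d) holds, K gives O(r).
Premise 5 is O(r -> ~t); since O(r), deontic closure gives O(~t).
Premise 2 is O(~j -> t); contrapositively O(~t -> j). Since O(~t) holds, K gives O(j).
Premise 1 is O(j -> ~w); since O(j), deontic closure gives O(~w).
Premises 7, 8, 10 do not contribute to this derivation.
So O(~w) follows.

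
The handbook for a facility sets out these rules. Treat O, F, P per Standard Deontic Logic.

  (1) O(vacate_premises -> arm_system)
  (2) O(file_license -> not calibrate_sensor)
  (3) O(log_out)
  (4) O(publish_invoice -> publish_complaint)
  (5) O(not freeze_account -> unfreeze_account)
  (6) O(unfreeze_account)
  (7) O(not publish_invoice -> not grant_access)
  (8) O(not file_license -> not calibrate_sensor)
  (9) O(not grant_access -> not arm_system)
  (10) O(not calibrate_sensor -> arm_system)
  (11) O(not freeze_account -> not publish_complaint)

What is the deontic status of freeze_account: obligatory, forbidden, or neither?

Premises 2 and 8 cover both cases: O(file_license -> not calibrate_sensor) and O(not file_license -> not calibrate_sensor). Since file_license ∨ not file_license is a tautology, O(not calibrate_sensor) follows.
With premise 10, O(not calibrate_sensor -> arm_system), the K-axiom yields O(arm_system).
The contrapositive of premise 9 (O(not grant_access -> not arm_system)) is O(arm_system -> grant_access), and O(arm_system) is already established, so O(grant_access).
Premise 7 is O(not publish_invoice -> not grant_access); contrapositively O(grant_access -> publish_invoice). Since O(grant_access) holds, K gives O(publish_invoice).
From O(publish_invoice) and premise 4, O(publish_invoice -> publish_complaint), we obtain O(publish_complaint).
Premise 11, O(not freeze_account -> not publish_complaint), contraposes to O(publish_complaint -> freeze_account); with O(publish_complaint) we get O(freeze_account).
Premises 1, 3, 5, 6 do not contribute to this derivation.
Hence freeze_account is obligatory.

Obligatory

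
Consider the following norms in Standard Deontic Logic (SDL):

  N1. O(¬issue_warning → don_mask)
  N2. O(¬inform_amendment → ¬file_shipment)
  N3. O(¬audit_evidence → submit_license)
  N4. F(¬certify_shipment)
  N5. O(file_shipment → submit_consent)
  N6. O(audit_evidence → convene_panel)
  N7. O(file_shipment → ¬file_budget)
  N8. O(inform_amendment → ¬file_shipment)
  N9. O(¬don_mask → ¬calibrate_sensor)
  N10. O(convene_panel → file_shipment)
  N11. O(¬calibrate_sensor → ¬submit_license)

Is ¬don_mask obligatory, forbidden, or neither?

Forbidden

Premises 8 and 2 are O(inform_amendment → ¬file_shipment) and O(¬inform_amendment → ¬file_shipment); every ideal world satisfies inform_amendment or ¬inform_amendment, so in either case ¬file_shipment holds — hence O(¬file_shipment).
Premise 10 is O(convene_panel → file_shipment); contrapositively O(¬file_shipment → ¬convene_panel). Since O(¬file_shipment) holds, K gives O(¬convene_panel).
Premise 6 is O(audit_evidence → convene_panel); contrapositively O(¬convene_panel → ¬audit_evidence). Since O(¬convene_panel) holds, K gives O(¬audit_evidence).
With premise 3, O(¬audit_evidence → submit_license), the K-axiom yields O(submit_license).
Premise 11, O(¬calibrate_sensor → ¬submit_license), contraposes to O(submit_license → calibrate_sensor); with O(submit_license) we get O(calibrate_sensor).
Premise 9, O(¬don_mask → ¬calibrate_sensor), contraposes to O(calibrate_sensor → don_mask); with O(calibrate_sensor) we get O(don_mask).
Premises 1, 4, 5, 7 do not contribute to this derivation.
Thus O(don_mask), which is F(¬don_mask): ¬don_mask is forbidden.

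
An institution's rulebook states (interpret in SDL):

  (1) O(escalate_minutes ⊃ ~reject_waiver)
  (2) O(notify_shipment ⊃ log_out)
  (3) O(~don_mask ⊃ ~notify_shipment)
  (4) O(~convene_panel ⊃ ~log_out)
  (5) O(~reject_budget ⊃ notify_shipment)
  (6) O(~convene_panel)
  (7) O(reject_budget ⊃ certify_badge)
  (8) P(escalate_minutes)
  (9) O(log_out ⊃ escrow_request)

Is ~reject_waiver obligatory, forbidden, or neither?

Premise 1 is O(escalate_minutes ⊃ ~reject_waiver), but O(escalate_minutes) is not derivable from the premises (the permission P(escalate_minutes) asserts only ~O(~escalate_minutes), not O(escalate_minutes)), so it does not yield O(~reject_waiver).
No premise or chain of K-axiom applications forces O(~reject_waiver), and none forces O(reject_waiver). So ~reject_waiver is neither obligatory nor forbidden under these norms.

Neither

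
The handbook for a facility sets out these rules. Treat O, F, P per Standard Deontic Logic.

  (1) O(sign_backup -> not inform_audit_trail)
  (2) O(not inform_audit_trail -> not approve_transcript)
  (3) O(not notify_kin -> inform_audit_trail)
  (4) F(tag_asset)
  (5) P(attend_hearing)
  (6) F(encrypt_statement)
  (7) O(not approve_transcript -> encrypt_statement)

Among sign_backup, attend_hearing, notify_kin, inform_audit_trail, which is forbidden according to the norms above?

F(encrypt_statement) at premise 6 means O(not encrypt_statement).
Premise 7 is O(not approve_transcript -> encrypt_statement); contrapositively O(not encrypt_statement -> approve_transcript). Since O(not encrypt_statement) holds, K gives O(approve_transcript).
The contrapositive of premise 2 (O(not inform_audit_trail -> not approve_transcript)) is O(approve_transcript -> inform_audit_trail), and O(approve_transcript) is already established, so O(inform_audit_trail).
Premise 1 is O(sign_backup -> not inform_audit_trail); contrapositively O(inform_audit_trail -> not sign_backup). Since O(inform_audit_trail) holds, K gives O(not sign_backup).
So O(not sign_backup) holds, i.e. sign_backup is forbidden. None of the other listed options is forbidden under the premises.

sign_backup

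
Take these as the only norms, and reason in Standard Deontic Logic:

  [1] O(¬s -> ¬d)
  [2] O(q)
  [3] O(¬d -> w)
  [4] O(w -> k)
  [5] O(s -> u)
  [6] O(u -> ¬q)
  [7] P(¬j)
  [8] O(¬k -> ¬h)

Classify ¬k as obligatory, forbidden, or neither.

Forbidden

From premise 2 we have O(q).
Premise 6 is O(u -> ¬q); contrapositively O(q -> ¬u). Since O(q) holds, K gives O(¬u).
Premise 5, O(s -> u), contraposes to O(¬u -> ¬s); with O(¬u) we get O(¬s).
With premise 1, O(¬s -> ¬d), the K-axiom yields O(¬d).
From O(¬d) and premise 3, O(¬d -> w), we obtain O(w).
Applying K to premise 4 (O(w -> k)) and O(w) yields O(k).
Premises 7, 8 do not contribute to this derivation.
Thus O(k), which is F(¬k): ¬k is forbidden.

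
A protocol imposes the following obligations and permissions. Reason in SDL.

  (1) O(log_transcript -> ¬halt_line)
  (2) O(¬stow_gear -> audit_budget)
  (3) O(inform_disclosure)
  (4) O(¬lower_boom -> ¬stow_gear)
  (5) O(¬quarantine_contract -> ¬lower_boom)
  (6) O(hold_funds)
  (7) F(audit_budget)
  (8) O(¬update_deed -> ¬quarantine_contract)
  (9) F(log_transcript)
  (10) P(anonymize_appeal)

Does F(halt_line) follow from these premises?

Premise 1 is O(log_transcript -> ¬halt_line), but O(log_transcript) is not derivable from the premises, so it does not yield O(¬halt_line).
No other premise forces O(¬halt_line). An ideal world satisfying every premise can still have halt_line true, so F(halt_line) is not derivable.

No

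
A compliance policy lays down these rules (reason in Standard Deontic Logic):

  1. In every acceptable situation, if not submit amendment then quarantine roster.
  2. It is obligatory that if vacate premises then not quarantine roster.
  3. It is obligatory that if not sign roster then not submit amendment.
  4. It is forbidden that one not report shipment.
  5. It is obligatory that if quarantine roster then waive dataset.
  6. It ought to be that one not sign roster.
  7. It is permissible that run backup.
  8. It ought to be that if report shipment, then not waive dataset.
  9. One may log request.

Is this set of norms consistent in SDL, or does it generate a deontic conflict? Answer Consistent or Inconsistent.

Inconsistent

F(¬report_shipment) at premise 4 means O(report_shipment).
From O(report_shipment) and premise 8, O(report_shipment → ¬waive_dataset), we obtain O(¬waive_dataset).
Premise 5, O(quarantine_roster → waive_dataset), contraposes to O(¬waive_dataset → ¬quarantine_roster); with O(¬waive_dataset) we get O(¬quarantine_roster).
The contrapositive of premise 1 (O(¬submit_amendment → quarantine_roster)) is O(¬quarantine_roster → submit_amendment), and O(¬quarantine_roster) is already established, so O(submit_amendment).
Premise 3 is O(¬sign_roster → ¬submit_amendment); contrapositively O(submit_amendment → sign_roster). Since O(submit_amendment) holds, K gives O(sign_roster).
Yet premise 6 states O(¬sign_roster).
We now have both O(sign_roster) and O(¬sign_roster) — sign_roster is simultaneously obligatory and forbidden, violating the D-axiom.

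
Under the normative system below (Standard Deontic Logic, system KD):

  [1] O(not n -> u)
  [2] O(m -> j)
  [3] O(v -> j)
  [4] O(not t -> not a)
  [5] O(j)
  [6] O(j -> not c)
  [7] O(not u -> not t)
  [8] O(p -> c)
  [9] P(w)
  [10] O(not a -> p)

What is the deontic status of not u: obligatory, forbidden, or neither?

From premise 5 we have O(j).
Premise 6 is O(j -> not c); since O(j), deontic closure gives O(not c).
The contrapositive of premise 8 (O(p -> c)) is O(not c -> not p), and O(not c) is already established, so O(not p).
The contrapositive of premise 10 (O(not a -> p)) is O(not p -> a), and O(not p) is already established, so O(a).
Premise 4, O(not t -> not a), contraposes to O(a -> t); with O(a) we get O(t).
Premise 7, O(not u -> not t), contraposes to O(t -> u); with O(t) we get O(u).
Premises 1, 2, 3, 9 do not contribute to this derivation.
Thus O(u), which is F(not u): not u is forbidden.

Forbidden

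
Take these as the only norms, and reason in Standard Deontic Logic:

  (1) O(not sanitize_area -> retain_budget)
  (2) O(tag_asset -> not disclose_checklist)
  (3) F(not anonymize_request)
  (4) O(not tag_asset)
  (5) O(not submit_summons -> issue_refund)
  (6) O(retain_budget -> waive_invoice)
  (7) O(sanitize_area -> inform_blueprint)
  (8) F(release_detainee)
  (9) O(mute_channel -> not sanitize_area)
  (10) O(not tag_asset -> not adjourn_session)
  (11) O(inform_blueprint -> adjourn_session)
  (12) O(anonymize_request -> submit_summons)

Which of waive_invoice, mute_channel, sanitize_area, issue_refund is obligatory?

waive_invoice

Premise 4 states O(not tag_asset) outright.
With premise 10, O(not tag_asset -> not adjourn_session), the K-axiom yields O(not adjourn_session).
Premise 11 is O(inform_blueprint -> adjourn_session); contrapositively O(not adjourn_session -> not inform_blueprint). Since O(not adjourn_session) holds, K gives O(not inform_blueprint).
Premise 7 is O(sanitize_area -> inform_blueprint); contrapositively O(not inform_blueprint -> not sanitize_area). Since O(not inform_blueprint) holds, K gives O(not sanitize_area).
With premise 1, O(not sanitize_area -> retain_budget), the K-axiom yields O(retain_budget).
Premise 6 is O(retain_budget -> waive_invoice); since O(retain_budget), deontic closure gives O(waive_invoice).
So O(waive_invoice) holds — waive_invoice is obligatory. None of the other listed options is made obligatory by any chain of premises.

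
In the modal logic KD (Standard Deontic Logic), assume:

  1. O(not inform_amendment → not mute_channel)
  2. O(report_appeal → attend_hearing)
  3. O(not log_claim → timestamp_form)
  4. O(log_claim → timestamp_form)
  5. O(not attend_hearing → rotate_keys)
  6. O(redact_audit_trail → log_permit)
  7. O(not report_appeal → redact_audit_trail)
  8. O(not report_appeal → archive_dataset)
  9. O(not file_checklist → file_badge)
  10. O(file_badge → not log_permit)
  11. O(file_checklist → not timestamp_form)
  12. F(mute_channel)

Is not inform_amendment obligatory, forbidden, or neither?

Neither

Premise 1 is O(not inform_amendment → not mute_channel); even if O(not mute_channel) held, inferring O(not inform_amendment) would be affirming the consequent — invalid.
No premise or chain of K-axiom applications forces O(not inform_amendment), and none forces O(inform_amendment). So not inform_amendment is neither obligatory nor forbidden under these norms.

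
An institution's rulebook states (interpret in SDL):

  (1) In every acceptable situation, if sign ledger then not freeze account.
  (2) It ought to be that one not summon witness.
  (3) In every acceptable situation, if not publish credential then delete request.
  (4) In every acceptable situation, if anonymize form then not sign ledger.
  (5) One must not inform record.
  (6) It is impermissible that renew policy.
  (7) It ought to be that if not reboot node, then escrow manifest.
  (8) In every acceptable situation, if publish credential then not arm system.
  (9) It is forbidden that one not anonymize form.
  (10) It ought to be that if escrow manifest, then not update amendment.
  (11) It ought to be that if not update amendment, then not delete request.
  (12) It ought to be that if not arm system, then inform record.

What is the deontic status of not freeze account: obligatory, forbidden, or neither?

Neither

Premise 1 is O(sign_ledger → ¬freeze_account), but O(sign_ledger) is not derivable from the premises, so it does not yield O(¬freeze_account).
No premise or chain of K-axiom applications forces O(¬freeze_account), and none forces O(freeze_account). So ¬freeze_account is neither obligatory nor forbidden under these norms.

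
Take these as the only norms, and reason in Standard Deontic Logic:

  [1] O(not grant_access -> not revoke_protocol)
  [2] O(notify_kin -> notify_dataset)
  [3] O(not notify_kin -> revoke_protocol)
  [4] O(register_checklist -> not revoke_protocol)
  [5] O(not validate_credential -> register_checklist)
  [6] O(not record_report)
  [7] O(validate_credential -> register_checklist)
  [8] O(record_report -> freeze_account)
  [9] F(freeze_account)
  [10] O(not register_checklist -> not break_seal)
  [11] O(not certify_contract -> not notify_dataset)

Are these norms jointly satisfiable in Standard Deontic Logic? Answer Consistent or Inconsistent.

Premise 8 is O(record_report -> freeze_account), but O(record_report) is not derivable from the premises, so it does not yield O(freeze_account).
So O(freeze_account) is not derivable, and the apparent clash with O(not freeze_account) does not arise.
A world satisfying every obligation exists (e.g. break_seal=false, certify_contract=true, freeze_account=false, grant_access=false, notify_dataset=true, notify_kin=true, record_report=false, register_checklist=true, revoke_protocol=false, validate_credential=false); no atom is both obligatory and forbidden, so the set is consistent.

Consistent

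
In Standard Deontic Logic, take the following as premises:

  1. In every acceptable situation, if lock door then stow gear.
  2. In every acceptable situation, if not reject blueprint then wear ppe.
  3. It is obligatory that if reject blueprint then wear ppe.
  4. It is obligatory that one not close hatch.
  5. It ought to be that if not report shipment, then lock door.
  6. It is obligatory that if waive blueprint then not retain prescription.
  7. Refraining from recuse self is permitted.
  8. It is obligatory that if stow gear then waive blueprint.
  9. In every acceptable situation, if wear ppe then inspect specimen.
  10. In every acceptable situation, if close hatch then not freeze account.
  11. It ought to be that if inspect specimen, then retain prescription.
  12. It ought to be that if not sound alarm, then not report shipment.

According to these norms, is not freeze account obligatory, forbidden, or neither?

Neither

Premise 10 is O(close_hatch → ¬freeze_account), but O(close_hatch) is not derivable from the premises, so it does not yield O(¬freeze_account).
No premise or chain of K-axiom applications forces O(¬freeze_account), and none forces O(freeze_account). So ¬freeze_account is neither obligatory nor forbidden under these norms.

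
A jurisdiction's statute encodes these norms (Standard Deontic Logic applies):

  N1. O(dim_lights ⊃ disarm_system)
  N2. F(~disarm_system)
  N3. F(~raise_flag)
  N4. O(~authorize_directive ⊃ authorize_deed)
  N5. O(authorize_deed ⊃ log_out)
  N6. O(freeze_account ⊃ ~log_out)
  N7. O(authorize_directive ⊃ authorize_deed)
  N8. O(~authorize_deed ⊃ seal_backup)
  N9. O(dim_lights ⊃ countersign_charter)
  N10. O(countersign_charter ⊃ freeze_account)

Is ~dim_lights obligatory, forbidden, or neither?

Obligatory

Premises 7 and 4 are O(authorize_directive ⊃ authorize_deed) and O(~authorize_directive ⊃ authorize_deed); every ideal world satisfies authorize_directive or ~authorize_directive, so in either case authorize_deed holds — hence O(authorize_deed).
From O(authorize_deed) and premise 5, O(authorize_deed ⊃ log_out), we obtain O(log_out).
Premise 6 is O(freeze_account ⊃ ~log_out); contrapositively O(log_out ⊃ ~freeze_account). Since O(log_out) holds, K gives O(~freeze_account).
The contrapositive of premise 10 (O(countersign_charter ⊃ freeze_account)) is O(~freeze_account ⊃ ~countersign_charter), and O(~freeze_account) is already established, so O(~countersign_charter).
Premise 9 is O(dim_lights ⊃ countersign_charter); contrapositively O(~countersign_charter ⊃ ~dim_lights). Since O(~countersign_charter) holds, K gives O(~dim_lights).
Premises 1, 2, 3, 8 do not contribute to this derivation.
Hence ~dim_lights is obligatory.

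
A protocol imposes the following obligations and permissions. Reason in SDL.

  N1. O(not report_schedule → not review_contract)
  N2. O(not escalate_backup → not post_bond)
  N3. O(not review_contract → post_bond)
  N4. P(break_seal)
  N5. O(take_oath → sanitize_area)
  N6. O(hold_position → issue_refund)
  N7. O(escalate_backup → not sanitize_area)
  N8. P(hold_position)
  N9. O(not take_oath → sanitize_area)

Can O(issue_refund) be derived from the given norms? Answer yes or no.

Premise 6 is O(hold_position → issue_refund), but O(hold_position) is not derivable from the premises (the permission P(hold_position) asserts only not O(not hold_position), not O(hold_position)), so it does not yield O(issue_refund).
No other premise forces O(issue_refund). An ideal world satisfying every premise can still have issue_refund false, so O(issue_refund) is not derivable.

No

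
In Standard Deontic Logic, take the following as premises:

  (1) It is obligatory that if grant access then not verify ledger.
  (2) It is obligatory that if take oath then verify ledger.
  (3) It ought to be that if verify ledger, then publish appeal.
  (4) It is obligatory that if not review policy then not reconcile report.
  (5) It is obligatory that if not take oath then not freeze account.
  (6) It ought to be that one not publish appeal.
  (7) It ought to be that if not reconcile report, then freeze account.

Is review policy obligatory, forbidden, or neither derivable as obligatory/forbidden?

Obligatory

Premise 6 gives O(¬publish_appeal).
The contrapositive of premise 3 (O(verify_ledger → publish_appeal)) is O(¬publish_appeal → ¬verify_ledger), and O(¬publish_appeal) is already established, so O(¬verify_ledger).
The contrapositive of premise 2 (O(take_oath → verify_ledger)) is O(¬verify_ledger → ¬take_oath), and O(¬verify_ledger) is already established, so O(¬take_oath).
With premise 5, O(¬take_oath → ¬freeze_account), the K-axiom yields O(¬freeze_account).
The contrapositive of premise 7 (O(¬reconcile_report → freeze_account)) is O(¬freeze_account → reconcile_report), and O(¬freeze_account) is already established, so O(reconcile_report).
The contrapositive of premise 4 (O(¬review_policy → ¬reconcile_report)) is O(reconcile_report → review_policy), and O(reconcile_report) is already established, so O(review_policy).
Premise 1 does not contribute to this derivation.
Hence review_policy is obligatory.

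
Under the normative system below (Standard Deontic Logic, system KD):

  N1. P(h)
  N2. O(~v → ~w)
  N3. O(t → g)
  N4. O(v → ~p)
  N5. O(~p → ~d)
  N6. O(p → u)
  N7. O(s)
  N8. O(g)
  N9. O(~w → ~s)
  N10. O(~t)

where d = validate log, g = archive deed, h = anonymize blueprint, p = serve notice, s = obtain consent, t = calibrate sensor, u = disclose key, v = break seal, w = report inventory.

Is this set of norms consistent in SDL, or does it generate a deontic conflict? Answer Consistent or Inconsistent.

Premise 3 is O(t → g); even if O(g) held, inferring O(t) would be affirming the consequent — invalid.
So O(t) is not derivable, and the apparent clash with O(~t) does not arise.
A world satisfying every obligation exists (e.g. d=false, g=true, h=false, p=false, s=true, t=false, u=false, v=true, w=true); no atom is both obligatory and forbidden, so the set is consistent.

Consistent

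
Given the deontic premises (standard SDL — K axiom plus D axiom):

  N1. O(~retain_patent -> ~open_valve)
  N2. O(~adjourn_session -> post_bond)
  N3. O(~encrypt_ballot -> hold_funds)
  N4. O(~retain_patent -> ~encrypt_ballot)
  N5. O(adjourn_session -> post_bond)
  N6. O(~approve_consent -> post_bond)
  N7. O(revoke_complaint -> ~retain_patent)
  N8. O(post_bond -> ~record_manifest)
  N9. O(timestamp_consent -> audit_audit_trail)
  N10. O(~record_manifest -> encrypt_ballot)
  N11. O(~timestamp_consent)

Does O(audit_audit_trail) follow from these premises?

Premise 9 is O(timestamp_consent -> audit_audit_trail), but O(timestamp_consent) is not derivable from the premises, so it does not yield O(audit_audit_trail).
No other premise forces O(audit_audit_trail). An ideal world satisfying every premise can still have audit_audit_trail false, so O(audit_audit_trail) is not derivable.

No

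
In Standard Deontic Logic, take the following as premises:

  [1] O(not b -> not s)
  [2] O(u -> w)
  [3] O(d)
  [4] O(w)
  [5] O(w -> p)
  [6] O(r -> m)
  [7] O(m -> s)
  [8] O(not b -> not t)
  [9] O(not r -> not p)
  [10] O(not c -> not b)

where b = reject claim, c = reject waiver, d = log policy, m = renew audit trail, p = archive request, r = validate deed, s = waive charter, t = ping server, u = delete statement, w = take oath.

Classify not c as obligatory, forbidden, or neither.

Forbidden

Premise 4 gives O(w).
Premise 5 is O(w -> p); since O(w), deontic closure gives O(p).
Premise 9, O(not r -> not p), contraposes to O(p -> r); with O(p) we get O(r).
Applying K to premise 6 (O(r -> m)) and O(r) yields O(m).
With premise 7, O(m -> s), the K-axiom yields O(s).
The contrapositive of premise 1 (O(not b -> not s)) is O(s -> b), and O(s) is already established, so O(b).
Premise 10, O(not c -> not b), contraposes to O(b -> c); with O(b) we get O(c).
Premises 2, 3, 8 do not contribute to this derivation.
Thus O(c), which is F(not c): not c is forbidden.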